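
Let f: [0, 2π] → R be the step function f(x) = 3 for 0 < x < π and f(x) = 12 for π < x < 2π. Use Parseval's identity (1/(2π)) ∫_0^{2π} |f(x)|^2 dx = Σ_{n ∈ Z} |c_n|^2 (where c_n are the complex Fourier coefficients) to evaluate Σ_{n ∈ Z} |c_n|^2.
Σ |c_n|^2 = 153/2

Parseval equates the L^2 energy of f (normalised by 1/(2π)) with the ℓ^2 sum of its Fourier coefficients: (1/(2π)) ∫_0^{2π} |f|^2 = Σ |c_n|^2.
Compute the left side: (1/(2π)) [∫_0^π 3^2 dx + ∫_π^{2π} 12^2 dx] = (1/(2π)) · (9π + 144π) = (9 + 144)/2 = 153/2.
So Σ_{n ∈ Z} |c_n|^2 = 153/2.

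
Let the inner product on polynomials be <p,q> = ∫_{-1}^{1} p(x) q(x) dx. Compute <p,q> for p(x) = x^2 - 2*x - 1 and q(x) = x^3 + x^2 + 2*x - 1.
<p,q> = -12/5

Expand the product: p(x)·q(x) = x^5 - x^4 - x^3 - 6*x^2 + 1.
∫_{-1}^{1} of each monomial x^k gives [2/(k+1) if k even, 0 if k odd]. Integrating term-by-term (or equivalently evaluating the antiderivative F(x) = x^6/6 - x^5/5 - x^4/4 - 2*x^3 + x at the endpoints):
  F(1) − F(−1) = -77/60 − (67/60) = -12/5.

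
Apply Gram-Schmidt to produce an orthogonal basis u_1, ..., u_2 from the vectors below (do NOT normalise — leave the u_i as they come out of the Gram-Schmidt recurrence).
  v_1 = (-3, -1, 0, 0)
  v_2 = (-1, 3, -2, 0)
Orthogonal basis:
  u_1 = (-3, -1, 0, 0)
  u_2 = (-1, 3, -2, 0)

Apply the Gram-Schmidt recurrence
  u_1 = v_1
  u_i = v_i − Σ_{j<i} ((v_i · u_j) / (u_j · u_j)) · u_j.

Step by step this gives:
  u_1 = (-3, -1, 0, 0)
  u_2 = (-1, 3, -2, 0)

Orthogonality check:
  u_2 · u_1 = 0 (should be 0)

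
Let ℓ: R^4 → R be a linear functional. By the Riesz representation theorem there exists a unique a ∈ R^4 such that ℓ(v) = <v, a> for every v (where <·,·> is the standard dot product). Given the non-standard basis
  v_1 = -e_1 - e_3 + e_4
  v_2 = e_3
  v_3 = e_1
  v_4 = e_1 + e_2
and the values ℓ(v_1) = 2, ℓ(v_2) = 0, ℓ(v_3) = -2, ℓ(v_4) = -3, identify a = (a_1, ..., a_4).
a = (-2, -1, 0, 0)

Write a = (a_1, ..., a_4) in the standard basis. For each basis vector v_i, ℓ(v_i) = <v_i, a> is a linear equation in the a_j's. Collect the n equations into a matrix system V a = ℓ, where row i of V is v_i (expressed in the standard basis). Since V is invertible (lower-triangular with 1s on the diagonal, up to permutation), solve by back-substitution:
  V =
[[-1, 0, -1, 1],
 [0, 0, 1, 0],
 [1, 0, 0, 0],
 [1, 1, 0, 0]]
  V a = (2, 0, -2, -3)
Solving gives a = (-2, -1, 0, 0).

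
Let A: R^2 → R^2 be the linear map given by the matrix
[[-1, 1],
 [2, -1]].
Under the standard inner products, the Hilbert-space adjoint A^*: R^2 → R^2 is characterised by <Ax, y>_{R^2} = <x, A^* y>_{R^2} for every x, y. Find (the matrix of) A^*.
A^* = A^T =
[[-1, 2],
 [1, -1]]

For real matrices with standard dot products, the defining identity <Ax, y> = <x, A^* y> gives (Ax)^T y = x^T (A^*) y, i.e. x^T A^T y = x^T (A^*) y. Since this holds for all x, y, we must have A^* = A^T. Therefore
A^* =
[[-1, 2],
 [1, -1]].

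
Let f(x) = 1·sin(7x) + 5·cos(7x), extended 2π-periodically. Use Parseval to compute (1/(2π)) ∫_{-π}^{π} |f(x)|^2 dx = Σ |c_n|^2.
Σ |c_n|^2 = 13

Expand |f|^2 and use orthogonality of {sin(nx), cos(mx)} on [-π, π]:
  ∫_{-π}^{π} sin(nx)^2 dx = π, ∫ cos(mx)^2 dx = π, and cross terms integrate to 0.
So ∫_{-π}^{π} f(x)^2 dx = 1^2 · π + 5^2 · π = (1 + 25)π.
Divide by 2π: (1 + 25)/2 = 13.
By Parseval, this equals Σ |c_n|^2.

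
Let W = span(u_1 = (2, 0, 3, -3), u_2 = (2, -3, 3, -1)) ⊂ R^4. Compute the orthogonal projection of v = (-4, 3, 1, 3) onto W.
proj_W(v) = (-8/5, 9/5, -12/5, 6/5)

Set up U = [u_1 | ... | u_2] ∈ R^(4×2). The projector onto W = col(U) is P = U (U^T U)^(-1) U^T.
Compute U^T U =
  [22, 16]
  [16, 23],
and U^T v = (-14, -17).
Solve U^T U · c = U^T v for the coefficients: c = (-1/5, -3/5). The projection is proj_W(v) = U c.
Check: (v - proj_W(v)) · u_1 = 0  (should be 0).
Check: (v - proj_W(v)) · u_2 = 0  (should be 0).
Result: proj_W(v) = (-8/5, 9/5, -12/5, 6/5).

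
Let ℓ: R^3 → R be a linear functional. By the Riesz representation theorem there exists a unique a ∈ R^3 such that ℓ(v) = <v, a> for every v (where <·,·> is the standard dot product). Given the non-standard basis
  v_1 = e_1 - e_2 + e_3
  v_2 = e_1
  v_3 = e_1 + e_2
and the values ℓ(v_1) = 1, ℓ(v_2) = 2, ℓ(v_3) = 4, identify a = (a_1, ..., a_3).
a = (2, 2, 1)

Write a = (a_1, ..., a_3) in the standard basis. For each basis vector v_i, ℓ(v_i) = <v_i, a> is a linear equation in the a_j's. Collect the n equations into a matrix system V a = ℓ, where row i of V is v_i (expressed in the standard basis). Since V is invertible (lower-triangular with 1s on the diagonal, up to permutation), solve by back-substitution:
  V =
[[1, -1, 1],
 [1, 0, 0],
 [1, 1, 0]]
  V a = (1, 2, 4)
Solving gives a = (2, 2, 1).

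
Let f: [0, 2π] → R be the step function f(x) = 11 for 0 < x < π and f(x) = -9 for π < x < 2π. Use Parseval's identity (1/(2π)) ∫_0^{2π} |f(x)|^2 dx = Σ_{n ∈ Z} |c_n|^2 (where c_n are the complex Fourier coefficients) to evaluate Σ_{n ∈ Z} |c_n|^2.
Σ |c_n|^2 = 101

Parseval equates the L^2 energy of f (normalised by 1/(2π)) with the ℓ^2 sum of its Fourier coefficients: (1/(2π)) ∫_0^{2π} |f|^2 = Σ |c_n|^2.
Compute the left side: (1/(2π)) [∫_0^π 11^2 dx + ∫_π^{2π} (-9)^2 dx] = (1/(2π)) · (121π + 81π) = (121 + 81)/2 = 101.
So Σ_{n ∈ Z} |c_n|^2 = 101.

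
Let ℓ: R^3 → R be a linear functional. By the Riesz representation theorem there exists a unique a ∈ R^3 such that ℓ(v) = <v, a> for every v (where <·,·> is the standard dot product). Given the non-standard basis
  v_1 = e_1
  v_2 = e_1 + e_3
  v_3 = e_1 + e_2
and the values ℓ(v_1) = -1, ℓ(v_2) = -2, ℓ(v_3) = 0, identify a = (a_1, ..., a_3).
a = (-1, 1, -1)

Write a = (a_1, ..., a_3) in the standard basis. For each basis vector v_i, ℓ(v_i) = <v_i, a> is a linear equation in the a_j's. Collect the n equations into a matrix system V a = ℓ, where row i of V is v_i (expressed in the standard basis). Since V is invertible (lower-triangular with 1s on the diagonal, up to permutation), solve by back-substitution:
  V =
[[1, 0, 0],
 [1, 0, 1],
 [1, 1, 0]]
  V a = (-1, -2, 0)
Solving gives a = (-1, 1, -1).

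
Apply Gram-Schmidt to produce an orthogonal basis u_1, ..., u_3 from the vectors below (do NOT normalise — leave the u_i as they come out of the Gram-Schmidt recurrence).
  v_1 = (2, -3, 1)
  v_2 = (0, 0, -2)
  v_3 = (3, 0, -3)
Orthogonal basis:
  u_1 = (2, -3, 1)
  u_2 = (2/7, -3/7, -13/7)
  u_3 = (27/13, 18/13, 0)

Apply the Gram-Schmidt recurrence
  u_1 = v_1
  u_i = v_i − Σ_{j<i} ((v_i · u_j) / (u_j · u_j)) · u_j.

Step by step this gives:
  u_1 = (2, -3, 1)
  u_2 = (2/7, -3/7, -13/7)
  u_3 = (27/13, 18/13, 0)

Orthogonality check:
  u_2 · u_1 = 0 (should be 0)
  u_3 · u_1 = 0 (should be 0)
  u_3 · u_2 = 0 (should be 0)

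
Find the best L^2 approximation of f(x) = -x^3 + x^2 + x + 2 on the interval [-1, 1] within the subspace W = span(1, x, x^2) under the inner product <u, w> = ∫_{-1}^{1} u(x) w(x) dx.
g(x) = x^2 + 2*x/5 + 2

The best approximation g ∈ W is the orthogonal projection of f onto W. Writing g = a_0 + a_1 x + a_2 x^2, the coefficients solve the normal equations G · a = b where
  G_{ij} = <φ_i, φ_j> and b_i = <f, φ_i>, with φ_0 = 1, φ_1 = x, φ_2 = x^2.
G =
  [2, 0, 2/3]
  [0, 2/3, 0]
  [2/3, 0, 2/5],
b = (14/3, 4/15, 26/15).
Solving gives a_0 = 2, a_1 = 2/5, a_2 = 1, so
  g(x) = x^2 + 2*x/5 + 2.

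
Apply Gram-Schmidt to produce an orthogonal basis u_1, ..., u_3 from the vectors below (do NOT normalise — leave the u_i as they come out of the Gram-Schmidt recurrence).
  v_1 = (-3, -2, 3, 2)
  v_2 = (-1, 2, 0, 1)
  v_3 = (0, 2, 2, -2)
Orthogonal basis:
  u_1 = (-3, -2, 3, 2)
  u_2 = (-23/26, 27/13, -3/26, 12/13)
  u_3 = (12/155, 174/155, 352/155, -336/155)

Apply the Gram-Schmidt recurrence
  u_1 = v_1
  u_i = v_i − Σ_{j<i} ((v_i · u_j) / (u_j · u_j)) · u_j.

Step by step this gives:
  u_1 = (-3, -2, 3, 2)
  u_2 = (-23/26, 27/13, -3/26, 12/13)
  u_3 = (12/155, 174/155, 352/155, -336/155)

Orthogonality check:
  u_2 · u_1 = 0 (should be 0)
  u_3 · u_1 = 0 (should be 0)
  u_3 · u_2 = 0 (should be 0)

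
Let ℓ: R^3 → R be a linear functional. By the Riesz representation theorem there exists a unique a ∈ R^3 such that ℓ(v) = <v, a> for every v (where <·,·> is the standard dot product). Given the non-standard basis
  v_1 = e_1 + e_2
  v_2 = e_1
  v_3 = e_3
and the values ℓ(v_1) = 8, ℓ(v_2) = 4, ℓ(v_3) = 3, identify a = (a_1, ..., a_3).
a = (4, 4, 3)

Write a = (a_1, ..., a_3) in the standard basis. For each basis vector v_i, ℓ(v_i) = <v_i, a> is a linear equation in the a_j's. Collect the n equations into a matrix system V a = ℓ, where row i of V is v_i (expressed in the standard basis). Since V is invertible (lower-triangular with 1s on the diagonal, up to permutation), solve by back-substitution:
  V =
[[1, 1, 0],
 [1, 0, 0],
 [0, 0, 1]]
  V a = (8, 4, 3)
Solving gives a = (4, 4, 3).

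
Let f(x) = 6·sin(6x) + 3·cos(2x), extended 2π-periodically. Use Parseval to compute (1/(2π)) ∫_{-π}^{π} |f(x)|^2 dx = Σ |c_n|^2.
Σ |c_n|^2 = 45/2

Expand |f|^2 and use orthogonality of {sin(nx), cos(mx)} on [-π, π]:
  ∫_{-π}^{π} sin(nx)^2 dx = π, ∫ cos(mx)^2 dx = π, and cross terms integrate to 0.
So ∫_{-π}^{π} f(x)^2 dx = 6^2 · π + 3^2 · π = (36 + 9)π.
Divide by 2π: (36 + 9)/2 = 45/2.
By Parseval, this equals Σ |c_n|^2.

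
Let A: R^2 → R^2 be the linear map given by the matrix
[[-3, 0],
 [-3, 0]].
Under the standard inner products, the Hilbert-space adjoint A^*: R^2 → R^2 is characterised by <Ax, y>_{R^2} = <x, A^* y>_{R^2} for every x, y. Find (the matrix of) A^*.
A^* = A^T =
[[-3, -3],
 [0, 0]]

For real matrices with standard dot products, the defining identity <Ax, y> = <x, A^* y> gives (Ax)^T y = x^T (A^*) y, i.e. x^T A^T y = x^T (A^*) y. Since this holds for all x, y, we must have A^* = A^T. Therefore
A^* =
[[-3, -3],
 [0, 0]].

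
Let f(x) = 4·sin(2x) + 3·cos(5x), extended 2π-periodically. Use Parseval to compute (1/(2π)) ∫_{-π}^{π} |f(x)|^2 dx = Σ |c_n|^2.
Σ |c_n|^2 = 25/2

Expand |f|^2 and use orthogonality of {sin(nx), cos(mx)} on [-π, π]:
  ∫_{-π}^{π} sin(nx)^2 dx = π, ∫ cos(mx)^2 dx = π, and cross terms integrate to 0.
So ∫_{-π}^{π} f(x)^2 dx = 4^2 · π + 3^2 · π = (16 + 9)π.
Divide by 2π: (16 + 9)/2 = 25/2.
By Parseval, this equals Σ |c_n|^2.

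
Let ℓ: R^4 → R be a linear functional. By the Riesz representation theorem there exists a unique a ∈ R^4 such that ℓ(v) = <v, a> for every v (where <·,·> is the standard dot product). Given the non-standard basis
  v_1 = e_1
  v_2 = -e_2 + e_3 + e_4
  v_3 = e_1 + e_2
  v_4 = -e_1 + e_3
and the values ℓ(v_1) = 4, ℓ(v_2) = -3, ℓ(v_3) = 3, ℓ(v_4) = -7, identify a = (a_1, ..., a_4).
a = (4, -1, -3, -1)

Write a = (a_1, ..., a_4) in the standard basis. For each basis vector v_i, ℓ(v_i) = <v_i, a> is a linear equation in the a_j's. Collect the n equations into a matrix system V a = ℓ, where row i of V is v_i (expressed in the standard basis). Since V is invertible (lower-triangular with 1s on the diagonal, up to permutation), solve by back-substitution:
  V =
[[1, 0, 0, 0],
 [0, -1, 1, 1],
 [1, 1, 0, 0],
 [-1, 0, 1, 0]]
  V a = (4, -3, 3, -7)
Solving gives a = (4, -1, -3, -1).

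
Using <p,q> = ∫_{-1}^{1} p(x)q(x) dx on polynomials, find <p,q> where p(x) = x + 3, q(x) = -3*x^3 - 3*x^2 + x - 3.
<p,q> = -368/15

Expand the product: p(x)·q(x) = -3*x^4 - 12*x^3 - 8*x^2 - 9.
∫_{-1}^{1} of each monomial x^k gives [2/(k+1) if k even, 0 if k odd]. Integrating term-by-term (or equivalently evaluating the antiderivative F(x) = -3*x^5/5 - 3*x^4 - 8*x^3/3 - 9*x at the endpoints):
  F(1) − F(−1) = -229/15 − (139/15) = -368/15.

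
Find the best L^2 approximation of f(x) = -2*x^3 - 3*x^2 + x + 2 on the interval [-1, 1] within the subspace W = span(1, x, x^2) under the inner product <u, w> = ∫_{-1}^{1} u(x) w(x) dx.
g(x) = -3*x^2 - x/5 + 2

The best approximation g ∈ W is the orthogonal projection of f onto W. Writing g = a_0 + a_1 x + a_2 x^2, the coefficients solve the normal equations G · a = b where
  G_{ij} = <φ_i, φ_j> and b_i = <f, φ_i>, with φ_0 = 1, φ_1 = x, φ_2 = x^2.
G =
  [2, 0, 2/3]
  [0, 2/3, 0]
  [2/3, 0, 2/5],
b = (2, -2/15, 2/15).
Solving gives a_0 = 2, a_1 = -1/5, a_2 = -3, so
  g(x) = -3*x^2 - x/5 + 2.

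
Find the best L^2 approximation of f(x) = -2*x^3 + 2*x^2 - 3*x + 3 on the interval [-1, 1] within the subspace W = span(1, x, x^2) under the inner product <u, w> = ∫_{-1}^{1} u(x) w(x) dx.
g(x) = 2*x^2 - 21*x/5 + 3

The best approximation g ∈ W is the orthogonal projection of f onto W. Writing g = a_0 + a_1 x + a_2 x^2, the coefficients solve the normal equations G · a = b where
  G_{ij} = <φ_i, φ_j> and b_i = <f, φ_i>, with φ_0 = 1, φ_1 = x, φ_2 = x^2.
G =
  [2, 0, 2/3]
  [0, 2/3, 0]
  [2/3, 0, 2/5],
b = (22/3, -14/5, 14/5).
Solving gives a_0 = 3, a_1 = -21/5, a_2 = 2, so
  g(x) = 2*x^2 - 21*x/5 + 3.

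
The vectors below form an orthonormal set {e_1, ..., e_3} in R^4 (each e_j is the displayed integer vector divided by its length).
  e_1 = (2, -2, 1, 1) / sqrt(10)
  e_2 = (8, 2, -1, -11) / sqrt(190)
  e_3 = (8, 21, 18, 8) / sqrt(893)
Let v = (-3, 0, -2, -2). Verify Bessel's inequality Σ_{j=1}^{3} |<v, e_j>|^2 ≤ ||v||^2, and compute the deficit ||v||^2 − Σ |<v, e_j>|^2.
Σ |<v, e_j>|^2 = 774/47; ||v||^2 = 17; deficit = 25/47

Write each e_j = u_j / sqrt(<u_j, u_j>) where u_j is the displayed integer vector. Then <v, e_j> = <v, u_j> / sqrt(<u_j, u_j>), so |<v, e_j>|^2 = <v, u_j>^2 / <u_j, u_j>.
Coefficients: <v, e_1> = -10/sqrt(10), <v, e_2> = 0/sqrt(190), <v, e_3> = -76/sqrt(893).
Square and sum: Σ |<v, e_j>|^2 = 774/47.
Compute ||v||^2 = v·v = 17.
Deficit = 17 − 774/47 = 25/47 ≥ 0, confirming Bessel's inequality. (The deficit equals ||v − Σ <v,e_j> e_j||^2, the squared distance from v to span{e_j}.)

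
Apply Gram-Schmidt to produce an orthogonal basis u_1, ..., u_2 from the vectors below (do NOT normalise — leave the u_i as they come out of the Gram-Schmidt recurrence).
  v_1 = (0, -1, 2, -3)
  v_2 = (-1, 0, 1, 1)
Orthogonal basis:
  u_1 = (0, -1, 2, -3)
  u_2 = (-1, -1/14, 8/7, 11/14)

Apply the Gram-Schmidt recurrence
  u_1 = v_1
  u_i = v_i − Σ_{j<i} ((v_i · u_j) / (u_j · u_j)) · u_j.

Step by step this gives:
  u_1 = (0, -1, 2, -3)
  u_2 = (-1, -1/14, 8/7, 11/14)

Orthogonality check:
  u_2 · u_1 = 0 (should be 0)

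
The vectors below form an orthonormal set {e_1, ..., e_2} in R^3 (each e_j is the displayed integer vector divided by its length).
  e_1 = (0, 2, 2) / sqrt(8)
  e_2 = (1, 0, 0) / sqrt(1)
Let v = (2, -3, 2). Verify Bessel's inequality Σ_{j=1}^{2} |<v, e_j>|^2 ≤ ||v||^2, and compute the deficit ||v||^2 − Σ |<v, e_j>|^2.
Σ |<v, e_j>|^2 = 9/2; ||v||^2 = 17; deficit = 25/2

Write each e_j = u_j / sqrt(<u_j, u_j>) where u_j is the displayed integer vector. Then <v, e_j> = <v, u_j> / sqrt(<u_j, u_j>), so |<v, e_j>|^2 = <v, u_j>^2 / <u_j, u_j>.
Coefficients: <v, e_1> = -2/sqrt(8), <v, e_2> = 2/sqrt(1).
Square and sum: Σ |<v, e_j>|^2 = 9/2.
Compute ||v||^2 = v·v = 17.
Deficit = 17 − 9/2 = 25/2 ≥ 0, confirming Bessel's inequality. (The deficit equals ||v − Σ <v,e_j> e_j||^2, the squared distance from v to span{e_j}.)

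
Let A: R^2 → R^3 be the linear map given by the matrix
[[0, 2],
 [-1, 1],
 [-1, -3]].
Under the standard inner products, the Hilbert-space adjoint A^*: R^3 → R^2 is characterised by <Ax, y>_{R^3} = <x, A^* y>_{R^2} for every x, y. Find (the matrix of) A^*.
A^* = A^T =
[[0, -1, -1],
 [2, 1, -3]]

For real matrices with standard dot products, the defining identity <Ax, y> = <x, A^* y> gives (Ax)^T y = x^T (A^*) y, i.e. x^T A^T y = x^T (A^*) y. Since this holds for all x, y, we must have A^* = A^T. Therefore
A^* =
[[0, -1, -1],
 [2, 1, -3]].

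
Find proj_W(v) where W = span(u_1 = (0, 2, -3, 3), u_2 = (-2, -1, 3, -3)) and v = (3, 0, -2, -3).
proj_W(v) = (126/53, -66/53, 9/106, -9/106)

Set up U = [u_1 | ... | u_2] ∈ R^(4×2). The projector onto W = col(U) is P = U (U^T U)^(-1) U^T.
Compute U^T U =
  [22, -20]
  [-20, 23],
and U^T v = (-3, -3).
Solve U^T U · c = U^T v for the coefficients: c = (-129/106, -63/53). The projection is proj_W(v) = U c.
Check: (v - proj_W(v)) · u_1 = 0  (should be 0).
Check: (v - proj_W(v)) · u_2 = 0  (should be 0).
Result: proj_W(v) = (126/53, -66/53, 9/106, -9/106).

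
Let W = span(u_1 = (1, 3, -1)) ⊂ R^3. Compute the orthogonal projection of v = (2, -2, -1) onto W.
proj_W(v) = (-3/11, -9/11, 3/11)

Set up U = [u_1 | ... | u_1] ∈ R^(3×1). The projector onto W = col(U) is P = U (U^T U)^(-1) U^T.
Compute U^T U =
  [11],
and U^T v = (-3).
Solve U^T U · c = U^T v for the coefficients: c = (-3/11). The projection is proj_W(v) = U c.
Check: (v - proj_W(v)) · u_1 = 0  (should be 0).
Result: proj_W(v) = (-3/11, -9/11, 3/11).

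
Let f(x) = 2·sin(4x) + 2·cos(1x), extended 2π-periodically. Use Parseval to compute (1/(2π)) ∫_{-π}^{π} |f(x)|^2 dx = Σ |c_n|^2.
Σ |c_n|^2 = 4

Expand |f|^2 and use orthogonality of {sin(nx), cos(mx)} on [-π, π]:
  ∫_{-π}^{π} sin(nx)^2 dx = π, ∫ cos(mx)^2 dx = π, and cross terms integrate to 0.
So ∫_{-π}^{π} f(x)^2 dx = 2^2 · π + 2^2 · π = (4 + 4)π.
Divide by 2π: (4 + 4)/2 = 4.
By Parseval, this equals Σ |c_n|^2.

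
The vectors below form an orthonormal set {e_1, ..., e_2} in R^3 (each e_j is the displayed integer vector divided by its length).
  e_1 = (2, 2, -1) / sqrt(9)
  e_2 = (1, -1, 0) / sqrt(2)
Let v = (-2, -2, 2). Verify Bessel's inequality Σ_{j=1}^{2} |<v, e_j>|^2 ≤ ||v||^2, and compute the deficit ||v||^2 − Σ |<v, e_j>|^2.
Σ |<v, e_j>|^2 = 100/9; ||v||^2 = 12; deficit = 8/9

Write each e_j = u_j / sqrt(<u_j, u_j>) where u_j is the displayed integer vector. Then <v, e_j> = <v, u_j> / sqrt(<u_j, u_j>), so |<v, e_j>|^2 = <v, u_j>^2 / <u_j, u_j>.
Coefficients: <v, e_1> = -10/sqrt(9), <v, e_2> = 0/sqrt(2).
Square and sum: Σ |<v, e_j>|^2 = 100/9.
Compute ||v||^2 = v·v = 12.
Deficit = 12 − 100/9 = 8/9 ≥ 0, confirming Bessel's inequality. (The deficit equals ||v − Σ <v,e_j> e_j||^2, the squared distance from v to span{e_j}.)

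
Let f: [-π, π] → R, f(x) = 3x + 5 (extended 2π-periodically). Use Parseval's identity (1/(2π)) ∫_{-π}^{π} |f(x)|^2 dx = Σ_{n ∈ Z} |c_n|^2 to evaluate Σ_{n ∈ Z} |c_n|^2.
Σ |c_n|^2 = 3π^2 + 25

Expand and integrate term by term over [-π, π]:
  ∫ (3x)^2 dx = 9·(2π^3/3); ∫ 2·3·(5)·x dx = 0 (odd integrand); ∫ 5^2 dx = 25·2π.
So (1/(2π)) ∫_{-π}^{π} (3x + 5)^2 dx = 9π^2/3 + 25 = 3π^2 + 25.
Parseval ⇒ Σ |c_n|^2 = 3π^2 + 25.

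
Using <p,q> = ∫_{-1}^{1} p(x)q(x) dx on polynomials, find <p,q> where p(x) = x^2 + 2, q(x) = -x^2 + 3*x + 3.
<p,q> = 184/15

Expand the product: p(x)·q(x) = -x^4 + 3*x^3 + x^2 + 6*x + 6.
∫_{-1}^{1} of each monomial x^k gives [2/(k+1) if k even, 0 if k odd]. Integrating term-by-term (or equivalently evaluating the antiderivative F(x) = -x^5/5 + 3*x^4/4 + x^3/3 + 3*x^2 + 6*x at the endpoints):
  F(1) − F(−1) = 593/60 − (-143/60) = 184/15.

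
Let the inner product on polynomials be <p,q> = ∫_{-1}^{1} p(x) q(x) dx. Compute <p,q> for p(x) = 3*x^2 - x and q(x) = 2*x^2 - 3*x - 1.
<p,q> = 12/5

Expand the product: p(x)·q(x) = 6*x^4 - 11*x^3 + x.
∫_{-1}^{1} of each monomial x^k gives [2/(k+1) if k even, 0 if k odd]. Integrating term-by-term (or equivalently evaluating the antiderivative F(x) = 6*x^5/5 - 11*x^4/4 + x^2/2 at the endpoints):
  F(1) − F(−1) = -21/20 − (-69/20) = 12/5.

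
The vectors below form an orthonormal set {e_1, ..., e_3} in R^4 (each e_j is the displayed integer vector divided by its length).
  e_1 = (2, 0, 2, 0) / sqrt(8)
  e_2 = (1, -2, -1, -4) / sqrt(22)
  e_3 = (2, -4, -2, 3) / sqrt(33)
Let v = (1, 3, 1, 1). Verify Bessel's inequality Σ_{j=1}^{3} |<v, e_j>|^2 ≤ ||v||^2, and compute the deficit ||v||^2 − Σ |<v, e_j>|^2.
Σ |<v, e_j>|^2 = 9; ||v||^2 = 12; deficit = 3

Write each e_j = u_j / sqrt(<u_j, u_j>) where u_j is the displayed integer vector. Then <v, e_j> = <v, u_j> / sqrt(<u_j, u_j>), so |<v, e_j>|^2 = <v, u_j>^2 / <u_j, u_j>.
Coefficients: <v, e_1> = 4/sqrt(8), <v, e_2> = -10/sqrt(22), <v, e_3> = -9/sqrt(33).
Square and sum: Σ |<v, e_j>|^2 = 9.
Compute ||v||^2 = v·v = 12.
Deficit = 12 − 9 = 3 ≥ 0, confirming Bessel's inequality. (The deficit equals ||v − Σ <v,e_j> e_j||^2, the squared distance from v to span{e_j}.)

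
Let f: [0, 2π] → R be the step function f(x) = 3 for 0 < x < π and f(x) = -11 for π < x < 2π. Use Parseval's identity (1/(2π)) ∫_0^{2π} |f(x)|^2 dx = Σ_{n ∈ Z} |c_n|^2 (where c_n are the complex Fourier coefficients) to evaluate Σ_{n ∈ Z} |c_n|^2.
Σ |c_n|^2 = 65

Parseval equates the L^2 energy of f (normalised by 1/(2π)) with the ℓ^2 sum of its Fourier coefficients: (1/(2π)) ∫_0^{2π} |f|^2 = Σ |c_n|^2.
Compute the left side: (1/(2π)) [∫_0^π 3^2 dx + ∫_π^{2π} (-11)^2 dx] = (1/(2π)) · (9π + 121π) = (9 + 121)/2 = 65.
So Σ_{n ∈ Z} |c_n|^2 = 65.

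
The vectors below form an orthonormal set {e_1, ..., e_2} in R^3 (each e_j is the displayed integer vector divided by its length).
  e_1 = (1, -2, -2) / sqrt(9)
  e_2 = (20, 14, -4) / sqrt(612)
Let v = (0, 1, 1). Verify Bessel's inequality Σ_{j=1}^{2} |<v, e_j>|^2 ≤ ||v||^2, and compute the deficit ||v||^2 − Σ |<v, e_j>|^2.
Σ |<v, e_j>|^2 = 33/17; ||v||^2 = 2; deficit = 1/17

Write each e_j = u_j / sqrt(<u_j, u_j>) where u_j is the displayed integer vector. Then <v, e_j> = <v, u_j> / sqrt(<u_j, u_j>), so |<v, e_j>|^2 = <v, u_j>^2 / <u_j, u_j>.
Coefficients: <v, e_1> = -4/sqrt(9), <v, e_2> = 10/sqrt(612).
Square and sum: Σ |<v, e_j>|^2 = 33/17.
Compute ||v||^2 = v·v = 2.
Deficit = 2 − 33/17 = 1/17 ≥ 0, confirming Bessel's inequality. (The deficit equals ||v − Σ <v,e_j> e_j||^2, the squared distance from v to span{e_j}.)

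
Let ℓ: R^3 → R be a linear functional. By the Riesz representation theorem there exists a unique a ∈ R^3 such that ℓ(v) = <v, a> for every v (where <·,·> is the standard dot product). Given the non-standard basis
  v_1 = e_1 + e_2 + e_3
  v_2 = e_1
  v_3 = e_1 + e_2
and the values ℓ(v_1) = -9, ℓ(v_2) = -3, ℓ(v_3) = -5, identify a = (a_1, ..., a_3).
a = (-3, -2, -4)

Write a = (a_1, ..., a_3) in the standard basis. For each basis vector v_i, ℓ(v_i) = <v_i, a> is a linear equation in the a_j's. Collect the n equations into a matrix system V a = ℓ, where row i of V is v_i (expressed in the standard basis). Since V is invertible (lower-triangular with 1s on the diagonal, up to permutation), solve by back-substitution:
  V =
[[1, 1, 1],
 [1, 0, 0],
 [1, 1, 0]]
  V a = (-9, -3, -5)
Solving gives a = (-3, -2, -4).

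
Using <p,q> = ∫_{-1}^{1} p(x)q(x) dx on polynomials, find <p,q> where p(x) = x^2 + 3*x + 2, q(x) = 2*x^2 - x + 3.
<p,q> = 232/15

Expand the product: p(x)·q(x) = 2*x^4 + 5*x^3 + 4*x^2 + 7*x + 6.
∫_{-1}^{1} of each monomial x^k gives [2/(k+1) if k even, 0 if k odd]. Integrating term-by-term (or equivalently evaluating the antiderivative F(x) = 2*x^5/5 + 5*x^4/4 + 4*x^3/3 + 7*x^2/2 + 6*x at the endpoints):
  F(1) − F(−1) = 749/60 − (-179/60) = 232/15.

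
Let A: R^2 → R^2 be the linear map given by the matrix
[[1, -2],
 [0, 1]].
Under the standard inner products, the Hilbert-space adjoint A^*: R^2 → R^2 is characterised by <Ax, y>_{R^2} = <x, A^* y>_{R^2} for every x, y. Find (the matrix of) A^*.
A^* = A^T =
[[1, 0],
 [-2, 1]]

For real matrices with standard dot products, the defining identity <Ax, y> = <x, A^* y> gives (Ax)^T y = x^T (A^*) y, i.e. x^T A^T y = x^T (A^*) y. Since this holds for all x, y, we must have A^* = A^T. Therefore
A^* =
[[1, 0],
 [-2, 1]].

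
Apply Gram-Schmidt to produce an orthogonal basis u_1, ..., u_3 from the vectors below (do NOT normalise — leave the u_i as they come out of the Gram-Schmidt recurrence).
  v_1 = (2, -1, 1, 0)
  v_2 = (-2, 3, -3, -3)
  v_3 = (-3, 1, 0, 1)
Orthogonal basis:
  u_1 = (2, -1, 1, 0)
  u_2 = (4/3, 4/3, -4/3, -3)
  u_3 = (-6/43, 31/86, 55/86, -8/43)

Apply the Gram-Schmidt recurrence
  u_1 = v_1
  u_i = v_i − Σ_{j<i} ((v_i · u_j) / (u_j · u_j)) · u_j.

Step by step this gives:
  u_1 = (2, -1, 1, 0)
  u_2 = (4/3, 4/3, -4/3, -3)
  u_3 = (-6/43, 31/86, 55/86, -8/43)

Orthogonality check:
  u_2 · u_1 = 0 (should be 0)
  u_3 · u_1 = 0 (should be 0)
  u_3 · u_2 = 0 (should be 0)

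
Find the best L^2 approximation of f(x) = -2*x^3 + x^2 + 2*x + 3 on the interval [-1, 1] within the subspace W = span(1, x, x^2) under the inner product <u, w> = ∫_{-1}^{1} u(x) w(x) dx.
g(x) = x^2 + 4*x/5 + 3

The best approximation g ∈ W is the orthogonal projection of f onto W. Writing g = a_0 + a_1 x + a_2 x^2, the coefficients solve the normal equations G · a = b where
  G_{ij} = <φ_i, φ_j> and b_i = <f, φ_i>, with φ_0 = 1, φ_1 = x, φ_2 = x^2.
G =
  [2, 0, 2/3]
  [0, 2/3, 0]
  [2/3, 0, 2/5],
b = (20/3, 8/15, 12/5).
Solving gives a_0 = 3, a_1 = 4/5, a_2 = 1, so
  g(x) = x^2 + 4*x/5 + 3.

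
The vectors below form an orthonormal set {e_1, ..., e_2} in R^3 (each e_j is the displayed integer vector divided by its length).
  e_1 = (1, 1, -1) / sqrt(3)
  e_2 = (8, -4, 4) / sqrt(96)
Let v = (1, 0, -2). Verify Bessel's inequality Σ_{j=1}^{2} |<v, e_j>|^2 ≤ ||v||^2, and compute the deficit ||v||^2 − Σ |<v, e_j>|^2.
Σ |<v, e_j>|^2 = 3; ||v||^2 = 5; deficit = 2

Write each e_j = u_j / sqrt(<u_j, u_j>) where u_j is the displayed integer vector. Then <v, e_j> = <v, u_j> / sqrt(<u_j, u_j>), so |<v, e_j>|^2 = <v, u_j>^2 / <u_j, u_j>.
Coefficients: <v, e_1> = 3/sqrt(3), <v, e_2> = 0/sqrt(96).
Square and sum: Σ |<v, e_j>|^2 = 3.
Compute ||v||^2 = v·v = 5.
Deficit = 5 − 3 = 2 ≥ 0, confirming Bessel's inequality. (The deficit equals ||v − Σ <v,e_j> e_j||^2, the squared distance from v to span{e_j}.)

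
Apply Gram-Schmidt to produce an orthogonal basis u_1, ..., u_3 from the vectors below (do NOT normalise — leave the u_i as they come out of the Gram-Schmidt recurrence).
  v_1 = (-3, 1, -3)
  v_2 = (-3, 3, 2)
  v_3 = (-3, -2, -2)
Orthogonal basis:
  u_1 = (-3, 1, -3)
  u_2 = (-39/19, 51/19, 56/19)
  u_3 = (-561/382, -765/382, 153/191)

Apply the Gram-Schmidt recurrence
  u_1 = v_1
  u_i = v_i − Σ_{j<i} ((v_i · u_j) / (u_j · u_j)) · u_j.

Step by step this gives:
  u_1 = (-3, 1, -3)
  u_2 = (-39/19, 51/19, 56/19)
  u_3 = (-561/382, -765/382, 153/191)

Orthogonality check:
  u_2 · u_1 = 0 (should be 0)
  u_3 · u_1 = 0 (should be 0)
  u_3 · u_2 = 0 (should be 0)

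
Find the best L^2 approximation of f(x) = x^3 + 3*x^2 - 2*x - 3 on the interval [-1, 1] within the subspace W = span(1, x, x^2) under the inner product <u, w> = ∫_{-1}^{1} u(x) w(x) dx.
g(x) = 3*x^2 - 7*x/5 - 3

The best approximation g ∈ W is the orthogonal projection of f onto W. Writing g = a_0 + a_1 x + a_2 x^2, the coefficients solve the normal equations G · a = b where
  G_{ij} = <φ_i, φ_j> and b_i = <f, φ_i>, with φ_0 = 1, φ_1 = x, φ_2 = x^2.
G =
  [2, 0, 2/3]
  [0, 2/3, 0]
  [2/3, 0, 2/5],
b = (-4, -14/15, -4/5).
Solving gives a_0 = -3, a_1 = -7/5, a_2 = 3, so
  g(x) = 3*x^2 - 7*x/5 - 3.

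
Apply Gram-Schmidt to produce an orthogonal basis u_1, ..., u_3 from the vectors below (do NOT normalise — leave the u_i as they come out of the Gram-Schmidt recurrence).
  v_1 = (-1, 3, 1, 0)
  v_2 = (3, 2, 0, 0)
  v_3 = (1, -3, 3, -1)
Orthogonal basis:
  u_1 = (-1, 3, 1, 0)
  u_2 = (36/11, 13/11, -3/11, 0)
  u_3 = (44/67, -66/67, 242/67, -1)

Apply the Gram-Schmidt recurrence
  u_1 = v_1
  u_i = v_i − Σ_{j<i} ((v_i · u_j) / (u_j · u_j)) · u_j.

Step by step this gives:
  u_1 = (-1, 3, 1, 0)
  u_2 = (36/11, 13/11, -3/11, 0)
  u_3 = (44/67, -66/67, 242/67, -1)

Orthogonality check:
  u_2 · u_1 = 0 (should be 0)
  u_3 · u_1 = 0 (should be 0)
  u_3 · u_2 = 0 (should be 0)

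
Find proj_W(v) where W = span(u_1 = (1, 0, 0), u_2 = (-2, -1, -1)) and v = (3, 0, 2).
proj_W(v) = (3, 1, 1)

Set up U = [u_1 | ... | u_2] ∈ R^(3×2). The projector onto W = col(U) is P = U (U^T U)^(-1) U^T.
Compute U^T U =
  [1, -2]
  [-2, 6],
and U^T v = (3, -8).
Solve U^T U · c = U^T v for the coefficients: c = (1, -1). The projection is proj_W(v) = U c.
Check: (v - proj_W(v)) · u_1 = 0  (should be 0).
Check: (v - proj_W(v)) · u_2 = 0  (should be 0).
Result: proj_W(v) = (3, 1, 1).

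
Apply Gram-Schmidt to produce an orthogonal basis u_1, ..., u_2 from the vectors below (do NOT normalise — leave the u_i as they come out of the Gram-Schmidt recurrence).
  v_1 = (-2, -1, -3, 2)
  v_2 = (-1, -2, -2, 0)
Orthogonal basis:
  u_1 = (-2, -1, -3, 2)
  u_2 = (1/9, -13/9, -1/3, -10/9)

Apply the Gram-Schmidt recurrence
  u_1 = v_1
  u_i = v_i − Σ_{j<i} ((v_i · u_j) / (u_j · u_j)) · u_j.

Step by step this gives:
  u_1 = (-2, -1, -3, 2)
  u_2 = (1/9, -13/9, -1/3, -10/9)

Orthogonality check:
  u_2 · u_1 = 0 (should be 0)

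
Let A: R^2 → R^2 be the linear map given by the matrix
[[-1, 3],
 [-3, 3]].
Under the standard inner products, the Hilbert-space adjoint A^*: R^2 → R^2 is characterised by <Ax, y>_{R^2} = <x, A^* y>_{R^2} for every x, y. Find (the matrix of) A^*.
A^* = A^T =
[[-1, -3],
 [3, 3]]

For real matrices with standard dot products, the defining identity <Ax, y> = <x, A^* y> gives (Ax)^T y = x^T (A^*) y, i.e. x^T A^T y = x^T (A^*) y. Since this holds for all x, y, we must have A^* = A^T. Therefore
A^* =
[[-1, -3],
 [3, 3]].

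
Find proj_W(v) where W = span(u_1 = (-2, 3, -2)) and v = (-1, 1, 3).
proj_W(v) = (2/17, -3/17, 2/17)

Set up U = [u_1 | ... | u_1] ∈ R^(3×1). The projector onto W = col(U) is P = U (U^T U)^(-1) U^T.
Compute U^T U =
  [17],
and U^T v = (-1).
Solve U^T U · c = U^T v for the coefficients: c = (-1/17). The projection is proj_W(v) = U c.
Check: (v - proj_W(v)) · u_1 = 0  (should be 0).
Result: proj_W(v) = (2/17, -3/17, 2/17).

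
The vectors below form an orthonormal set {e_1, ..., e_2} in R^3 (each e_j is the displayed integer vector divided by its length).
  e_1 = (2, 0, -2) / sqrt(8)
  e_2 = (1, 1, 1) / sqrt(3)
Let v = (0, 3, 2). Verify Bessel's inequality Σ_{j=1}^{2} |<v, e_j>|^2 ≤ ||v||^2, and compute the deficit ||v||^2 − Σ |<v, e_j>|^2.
Σ |<v, e_j>|^2 = 31/3; ||v||^2 = 13; deficit = 8/3

Write each e_j = u_j / sqrt(<u_j, u_j>) where u_j is the displayed integer vector. Then <v, e_j> = <v, u_j> / sqrt(<u_j, u_j>), so |<v, e_j>|^2 = <v, u_j>^2 / <u_j, u_j>.
Coefficients: <v, e_1> = -4/sqrt(8), <v, e_2> = 5/sqrt(3).
Square and sum: Σ |<v, e_j>|^2 = 31/3.
Compute ||v||^2 = v·v = 13.
Deficit = 13 − 31/3 = 8/3 ≥ 0, confirming Bessel's inequality. (The deficit equals ||v − Σ <v,e_j> e_j||^2, the squared distance from v to span{e_j}.)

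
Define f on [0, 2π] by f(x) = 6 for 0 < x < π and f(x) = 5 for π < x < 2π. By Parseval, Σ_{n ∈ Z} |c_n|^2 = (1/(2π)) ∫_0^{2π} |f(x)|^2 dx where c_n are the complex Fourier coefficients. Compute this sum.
Σ |c_n|^2 = 61/2

Parseval equates the L^2 energy of f (normalised by 1/(2π)) with the ℓ^2 sum of its Fourier coefficients: (1/(2π)) ∫_0^{2π} |f|^2 = Σ |c_n|^2.
Compute the left side: (1/(2π)) [∫_0^π 6^2 dx + ∫_π^{2π} 5^2 dx] = (1/(2π)) · (36π + 25π) = (36 + 25)/2 = 61/2.
So Σ_{n ∈ Z} |c_n|^2 = 61/2.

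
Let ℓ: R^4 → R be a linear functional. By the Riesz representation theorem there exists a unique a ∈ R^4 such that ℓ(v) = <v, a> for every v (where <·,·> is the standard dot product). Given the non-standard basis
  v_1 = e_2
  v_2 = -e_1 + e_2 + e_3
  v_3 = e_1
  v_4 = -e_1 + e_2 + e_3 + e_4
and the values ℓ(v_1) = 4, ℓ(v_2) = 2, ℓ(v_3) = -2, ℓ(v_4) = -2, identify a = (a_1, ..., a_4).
a = (-2, 4, -4, -4)

Write a = (a_1, ..., a_4) in the standard basis. For each basis vector v_i, ℓ(v_i) = <v_i, a> is a linear equation in the a_j's. Collect the n equations into a matrix system V a = ℓ, where row i of V is v_i (expressed in the standard basis). Since V is invertible (lower-triangular with 1s on the diagonal, up to permutation), solve by back-substitution:
  V =
[[0, 1, 0, 0],
 [-1, 1, 1, 0],
 [1, 0, 0, 0],
 [-1, 1, 1, 1]]
  V a = (4, 2, -2, -2)
Solving gives a = (-2, 4, -4, -4).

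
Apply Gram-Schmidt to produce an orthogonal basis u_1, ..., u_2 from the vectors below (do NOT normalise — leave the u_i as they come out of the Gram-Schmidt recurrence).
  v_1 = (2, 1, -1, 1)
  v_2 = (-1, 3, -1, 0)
Orthogonal basis:
  u_1 = (2, 1, -1, 1)
  u_2 = (-11/7, 19/7, -5/7, -2/7)

Apply the Gram-Schmidt recurrence
  u_1 = v_1
  u_i = v_i − Σ_{j<i} ((v_i · u_j) / (u_j · u_j)) · u_j.

Step by step this gives:
  u_1 = (2, 1, -1, 1)
  u_2 = (-11/7, 19/7, -5/7, -2/7)

Orthogonality check:
  u_2 · u_1 = 0 (should be 0)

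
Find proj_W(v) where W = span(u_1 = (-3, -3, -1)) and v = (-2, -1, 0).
proj_W(v) = (-27/19, -27/19, -9/19)

Set up U = [u_1 | ... | u_1] ∈ R^(3×1). The projector onto W = col(U) is P = U (U^T U)^(-1) U^T.
Compute U^T U =
  [19],
and U^T v = (9).
Solve U^T U · c = U^T v for the coefficients: c = (9/19). The projection is proj_W(v) = U c.
Check: (v - proj_W(v)) · u_1 = 0  (should be 0).
Result: proj_W(v) = (-27/19, -27/19, -9/19).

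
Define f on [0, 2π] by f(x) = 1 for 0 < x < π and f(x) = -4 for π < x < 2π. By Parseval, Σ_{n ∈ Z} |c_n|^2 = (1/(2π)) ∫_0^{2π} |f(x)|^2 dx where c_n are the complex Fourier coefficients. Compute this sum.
Σ |c_n|^2 = 17/2

Parseval equates the L^2 energy of f (normalised by 1/(2π)) with the ℓ^2 sum of its Fourier coefficients: (1/(2π)) ∫_0^{2π} |f|^2 = Σ |c_n|^2.
Compute the left side: (1/(2π)) [∫_0^π 1^2 dx + ∫_π^{2π} (-4)^2 dx] = (1/(2π)) · (1π + 16π) = (1 + 16)/2 = 17/2.
So Σ_{n ∈ Z} |c_n|^2 = 17/2.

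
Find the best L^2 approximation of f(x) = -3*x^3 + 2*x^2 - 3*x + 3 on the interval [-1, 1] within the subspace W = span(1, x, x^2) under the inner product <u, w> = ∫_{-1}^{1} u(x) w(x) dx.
g(x) = 2*x^2 - 24*x/5 + 3

The best approximation g ∈ W is the orthogonal projection of f onto W. Writing g = a_0 + a_1 x + a_2 x^2, the coefficients solve the normal equations G · a = b where
  G_{ij} = <φ_i, φ_j> and b_i = <f, φ_i>, with φ_0 = 1, φ_1 = x, φ_2 = x^2.
G =
  [2, 0, 2/3]
  [0, 2/3, 0]
  [2/3, 0, 2/5],
b = (22/3, -16/5, 14/5).
Solving gives a_0 = 3, a_1 = -24/5, a_2 = 2, so
  g(x) = 2*x^2 - 24*x/5 + 3.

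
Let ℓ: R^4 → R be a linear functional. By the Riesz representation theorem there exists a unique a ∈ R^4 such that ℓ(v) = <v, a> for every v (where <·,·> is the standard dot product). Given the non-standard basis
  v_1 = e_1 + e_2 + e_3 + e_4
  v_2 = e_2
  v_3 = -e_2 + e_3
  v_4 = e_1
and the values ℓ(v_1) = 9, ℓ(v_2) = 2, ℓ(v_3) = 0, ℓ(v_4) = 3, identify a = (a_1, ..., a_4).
a = (3, 2, 2, 2)

Write a = (a_1, ..., a_4) in the standard basis. For each basis vector v_i, ℓ(v_i) = <v_i, a> is a linear equation in the a_j's. Collect the n equations into a matrix system V a = ℓ, where row i of V is v_i (expressed in the standard basis). Since V is invertible (lower-triangular with 1s on the diagonal, up to permutation), solve by back-substitution:
  V =
[[1, 1, 1, 1],
 [0, 1, 0, 0],
 [0, -1, 1, 0],
 [1, 0, 0, 0]]
  V a = (9, 2, 0, 3)
Solving gives a = (3, 2, 2, 2).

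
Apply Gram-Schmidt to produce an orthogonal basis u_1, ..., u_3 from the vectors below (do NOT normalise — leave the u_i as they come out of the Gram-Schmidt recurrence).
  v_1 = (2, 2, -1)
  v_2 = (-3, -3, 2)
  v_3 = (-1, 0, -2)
Orthogonal basis:
  u_1 = (2, 2, -1)
  u_2 = (1/9, 1/9, 4/9)
  u_3 = (-1/2, 1/2, 0)

Apply the Gram-Schmidt recurrence
  u_1 = v_1
  u_i = v_i − Σ_{j<i} ((v_i · u_j) / (u_j · u_j)) · u_j.

Step by step this gives:
  u_1 = (2, 2, -1)
  u_2 = (1/9, 1/9, 4/9)
  u_3 = (-1/2, 1/2, 0)

Orthogonality check:
  u_2 · u_1 = 0 (should be 0)
  u_3 · u_1 = 0 (should be 0)
  u_3 · u_2 = 0 (should be 0)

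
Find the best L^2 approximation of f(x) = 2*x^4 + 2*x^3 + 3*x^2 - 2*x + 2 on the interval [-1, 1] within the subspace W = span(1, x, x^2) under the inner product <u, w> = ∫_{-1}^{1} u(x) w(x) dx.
g(x) = 33*x^2/7 - 4*x/5 + 64/35

The best approximation g ∈ W is the orthogonal projection of f onto W. Writing g = a_0 + a_1 x + a_2 x^2, the coefficients solve the normal equations G · a = b where
  G_{ij} = <φ_i, φ_j> and b_i = <f, φ_i>, with φ_0 = 1, φ_1 = x, φ_2 = x^2.
G =
  [2, 0, 2/3]
  [0, 2/3, 0]
  [2/3, 0, 2/5],
b = (34/5, -8/15, 326/105).
Solving gives a_0 = 64/35, a_1 = -4/5, a_2 = 33/7, so
  g(x) = 33*x^2/7 - 4*x/5 + 64/35.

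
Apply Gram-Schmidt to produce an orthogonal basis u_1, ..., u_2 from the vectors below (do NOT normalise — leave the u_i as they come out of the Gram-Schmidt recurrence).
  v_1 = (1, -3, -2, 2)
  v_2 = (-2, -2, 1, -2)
Orthogonal basis:
  u_1 = (1, -3, -2, 2)
  u_2 = (-17/9, -7/3, 7/9, -16/9)

Apply the Gram-Schmidt recurrence
  u_1 = v_1
  u_i = v_i − Σ_{j<i} ((v_i · u_j) / (u_j · u_j)) · u_j.

Step by step this gives:
  u_1 = (1, -3, -2, 2)
  u_2 = (-17/9, -7/3, 7/9, -16/9)

Orthogonality check:
  u_2 · u_1 = 0 (should be 0)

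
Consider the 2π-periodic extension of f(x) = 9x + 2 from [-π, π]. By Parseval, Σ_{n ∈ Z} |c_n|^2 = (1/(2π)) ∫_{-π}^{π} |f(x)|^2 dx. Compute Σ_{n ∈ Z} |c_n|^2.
Σ |c_n|^2 = 27π^2 + 4

Expand and integrate term by term over [-π, π]:
  ∫ (9x)^2 dx = 81·(2π^3/3); ∫ 2·9·(2)·x dx = 0 (odd integrand); ∫ 2^2 dx = 4·2π.
So (1/(2π)) ∫_{-π}^{π} (9x + 2)^2 dx = 81π^2/3 + 4 = 27π^2 + 4.
Parseval ⇒ Σ |c_n|^2 = 27π^2 + 4.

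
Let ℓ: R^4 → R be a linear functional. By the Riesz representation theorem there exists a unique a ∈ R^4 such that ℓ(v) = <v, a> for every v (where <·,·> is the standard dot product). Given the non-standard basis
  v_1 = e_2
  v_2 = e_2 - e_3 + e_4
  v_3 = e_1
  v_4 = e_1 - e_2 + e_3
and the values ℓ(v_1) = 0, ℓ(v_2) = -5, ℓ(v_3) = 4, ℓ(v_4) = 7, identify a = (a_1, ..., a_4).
a = (4, 0, 3, -2)

Write a = (a_1, ..., a_4) in the standard basis. For each basis vector v_i, ℓ(v_i) = <v_i, a> is a linear equation in the a_j's. Collect the n equations into a matrix system V a = ℓ, where row i of V is v_i (expressed in the standard basis). Since V is invertible (lower-triangular with 1s on the diagonal, up to permutation), solve by back-substitution:
  V =
[[0, 1, 0, 0],
 [0, 1, -1, 1],
 [1, 0, 0, 0],
 [1, -1, 1, 0]]
  V a = (0, -5, 4, 7)
Solving gives a = (4, 0, 3, -2).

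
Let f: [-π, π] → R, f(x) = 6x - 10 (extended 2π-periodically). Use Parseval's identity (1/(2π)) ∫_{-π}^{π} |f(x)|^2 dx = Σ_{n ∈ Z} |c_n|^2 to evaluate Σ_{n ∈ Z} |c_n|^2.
Σ |c_n|^2 = 12π^2 + 100

Expand and integrate term by term over [-π, π]:
  ∫ (6x)^2 dx = 36·(2π^3/3); ∫ 2·6·(-10)·x dx = 0 (odd integrand); ∫ (-10)^2 dx = 100·2π.
So (1/(2π)) ∫_{-π}^{π} (6x - 10)^2 dx = 36π^2/3 + 100 = 12π^2 + 100.
Parseval ⇒ Σ |c_n|^2 = 12π^2 + 100.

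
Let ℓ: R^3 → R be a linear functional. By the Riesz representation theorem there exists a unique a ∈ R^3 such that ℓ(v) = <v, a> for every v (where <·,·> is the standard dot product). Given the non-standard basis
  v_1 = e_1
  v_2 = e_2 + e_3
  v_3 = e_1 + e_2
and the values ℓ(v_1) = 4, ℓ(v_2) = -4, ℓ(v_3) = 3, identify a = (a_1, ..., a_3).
a = (4, -1, -3)

Write a = (a_1, ..., a_3) in the standard basis. For each basis vector v_i, ℓ(v_i) = <v_i, a> is a linear equation in the a_j's. Collect the n equations into a matrix system V a = ℓ, where row i of V is v_i (expressed in the standard basis). Since V is invertible (lower-triangular with 1s on the diagonal, up to permutation), solve by back-substitution:
  V =
[[1, 0, 0],
 [0, 1, 1],
 [1, 1, 0]]
  V a = (4, -4, 3)
Solving gives a = (4, -1, -3).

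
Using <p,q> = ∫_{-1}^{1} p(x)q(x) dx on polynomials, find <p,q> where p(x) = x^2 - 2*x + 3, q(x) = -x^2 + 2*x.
<p,q> = -76/15

Expand the product: p(x)·q(x) = -x^4 + 4*x^3 - 7*x^2 + 6*x.
∫_{-1}^{1} of each monomial x^k gives [2/(k+1) if k even, 0 if k odd]. Integrating term-by-term (or equivalently evaluating the antiderivative F(x) = -x^5/5 + x^4 - 7*x^3/3 + 3*x^2 at the endpoints):
  F(1) − F(−1) = 22/15 − (98/15) = -76/15.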